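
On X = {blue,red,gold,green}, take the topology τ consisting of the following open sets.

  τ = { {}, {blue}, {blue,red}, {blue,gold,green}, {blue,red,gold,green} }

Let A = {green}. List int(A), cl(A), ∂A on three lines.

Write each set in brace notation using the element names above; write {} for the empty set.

int(A) = {}
cl(A)  = {gold,green}
∂A     = {gold,green}

U open, U⊆A: {}. int(A) = ⋃ = {}
X∖A={blue,red,gold}, int(X∖A)={blue,red}, hence cl(A)={gold,green}
∂A: remove int from cl → {gold,green}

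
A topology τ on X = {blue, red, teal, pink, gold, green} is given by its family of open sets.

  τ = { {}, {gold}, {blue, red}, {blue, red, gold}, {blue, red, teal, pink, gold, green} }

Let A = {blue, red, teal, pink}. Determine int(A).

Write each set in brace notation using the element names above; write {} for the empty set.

{blue, red}

U open, U⊆A: {}, {blue, red}. int(A) = ⋃ = {blue, red}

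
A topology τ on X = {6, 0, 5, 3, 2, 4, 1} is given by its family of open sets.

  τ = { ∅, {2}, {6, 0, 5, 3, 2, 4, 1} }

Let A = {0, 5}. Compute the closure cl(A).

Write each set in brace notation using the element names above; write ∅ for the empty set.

{6, 0, 5, 3, 4, 1}

X∖A={6, 3, 2, 4, 1}, int(X∖A)={2}, hence cl(A)={6, 0, 5, 3, 4, 1}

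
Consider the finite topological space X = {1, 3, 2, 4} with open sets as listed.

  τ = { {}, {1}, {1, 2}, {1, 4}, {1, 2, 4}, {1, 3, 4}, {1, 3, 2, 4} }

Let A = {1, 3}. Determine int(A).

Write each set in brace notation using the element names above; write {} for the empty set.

interior: largest open inside A is {1} (from {}, {1})

{1}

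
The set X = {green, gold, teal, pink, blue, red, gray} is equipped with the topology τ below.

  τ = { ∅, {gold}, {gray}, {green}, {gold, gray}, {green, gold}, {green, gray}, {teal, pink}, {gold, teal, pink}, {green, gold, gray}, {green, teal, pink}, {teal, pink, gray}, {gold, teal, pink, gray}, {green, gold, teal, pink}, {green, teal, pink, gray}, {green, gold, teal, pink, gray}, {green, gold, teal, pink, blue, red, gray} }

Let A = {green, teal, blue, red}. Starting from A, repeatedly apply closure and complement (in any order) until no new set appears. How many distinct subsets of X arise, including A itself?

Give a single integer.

complement {gold, pink, gray}; its interior {gold, gray}; cl(A) = X∖{gold, gray} = {green, teal, pink, blue, red}
With k = closure, c = complement:
  1. A     = {green, teal, blue, red}
  2. kA    = {green, teal, pink, blue, red}
  3. cA    = {gold, pink, gray}
  4. ckA   = {gold, gray}
  5. kcA   = {gold, teal, pink, blue, red, gray}
  6. kckA  = {gold, blue, red, gray}
  7. ckcA  = {green}
  8. ckckA = {green, teal, pink}
  9. kckcA = {green, blue, red}
  10. ckckcA = {gold, teal, pink, gray}
k, c of each give nothing new

10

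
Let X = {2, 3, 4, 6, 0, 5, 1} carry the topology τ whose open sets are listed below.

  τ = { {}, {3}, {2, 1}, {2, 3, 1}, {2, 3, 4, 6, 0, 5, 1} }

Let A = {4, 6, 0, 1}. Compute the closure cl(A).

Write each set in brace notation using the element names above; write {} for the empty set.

complement {2, 3, 5}; its interior {3}; cl(A) = X∖{3} = {2, 4, 6, 0, 5, 1}

{2, 4, 6, 0, 5, 1}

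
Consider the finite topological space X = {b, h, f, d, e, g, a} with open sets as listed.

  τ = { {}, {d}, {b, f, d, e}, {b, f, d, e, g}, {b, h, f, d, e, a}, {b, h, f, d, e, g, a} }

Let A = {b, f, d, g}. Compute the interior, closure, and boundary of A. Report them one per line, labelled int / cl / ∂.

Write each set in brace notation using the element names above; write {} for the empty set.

int(A) = {d}
cl(A)  = {b, h, f, d, e, g, a}
∂A     = {b, h, f, e, g, a}

interior: largest open inside A is {d} (from {}, {d})
cl via duality: int({h, e, a}) = {}, so X∖{} = {b, h, f, d, e, g, a}
cl∖int = {b, h, f, e, g, a}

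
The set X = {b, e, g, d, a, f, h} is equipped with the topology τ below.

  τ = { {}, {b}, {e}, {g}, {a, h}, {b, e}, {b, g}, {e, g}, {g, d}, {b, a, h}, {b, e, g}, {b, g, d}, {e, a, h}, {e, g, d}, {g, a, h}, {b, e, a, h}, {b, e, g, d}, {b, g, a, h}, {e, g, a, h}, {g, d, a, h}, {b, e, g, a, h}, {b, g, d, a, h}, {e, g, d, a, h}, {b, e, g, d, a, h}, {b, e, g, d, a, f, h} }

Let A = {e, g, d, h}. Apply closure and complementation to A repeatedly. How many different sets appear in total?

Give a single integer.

10

closure: X∖int(X∖A) = X∖{b} = {e, g, d, a, f, h}
Let k=closure and c=complement:
  1. A     = {e, g, d, h}
  2. kA    = {e, g, d, a, f, h}
  3. cA    = {b, a, f}
  4. ckA   = {b}
  5. kcA   = {b, a, f, h}
  6. kckA  = {b, f}
  7. ckcA  = {e, g, d}
  8. ckckA = {e, g, d, a, h}
  9. kckcA = {e, g, d, f}
  10. ckckcA = {b, a, h}
— saturated at 10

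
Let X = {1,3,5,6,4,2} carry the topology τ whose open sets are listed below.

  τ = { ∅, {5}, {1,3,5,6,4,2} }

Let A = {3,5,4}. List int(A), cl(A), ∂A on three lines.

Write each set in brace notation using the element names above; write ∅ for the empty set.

int(A) = {5}
cl(A)  = {1,3,5,6,4,2}
∂A     = {1,3,6,4,2}

open subsets of A: ∅, {5}; so int(A) = {5}
closure: X∖int(X∖A) = X∖∅ = {1,3,5,6,4,2}
∂A = {1,3,5,6,4,2} minus {5} = {1,3,6,4,2}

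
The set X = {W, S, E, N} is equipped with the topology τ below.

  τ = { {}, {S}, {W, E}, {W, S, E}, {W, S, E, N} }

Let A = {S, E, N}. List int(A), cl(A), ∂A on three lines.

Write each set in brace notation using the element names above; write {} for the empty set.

int(A) = {S}
cl(A)  = {W, S, E, N}
∂A     = {W, E, N}

interior: largest open inside A is {S} (from {}, {S})
cl via duality: int({W}) = {}, so X∖{} = {W, S, E, N}
cl∖int = {W, E, N}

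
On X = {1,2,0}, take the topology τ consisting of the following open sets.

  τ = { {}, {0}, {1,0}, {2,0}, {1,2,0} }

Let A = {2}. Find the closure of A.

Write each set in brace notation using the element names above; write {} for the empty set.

{2}

complement {1,0}; its interior {1,0}; cl(A) = X∖{1,0} = {2}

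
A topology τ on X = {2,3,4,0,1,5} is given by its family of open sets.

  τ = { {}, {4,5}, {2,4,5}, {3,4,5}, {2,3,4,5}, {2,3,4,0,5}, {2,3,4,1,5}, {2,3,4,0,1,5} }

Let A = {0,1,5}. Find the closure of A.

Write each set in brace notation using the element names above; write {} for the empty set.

{2,3,4,0,1,5}

cl via duality: int({2,3,4}) = {}, so X∖{} = {2,3,4,0,1,5}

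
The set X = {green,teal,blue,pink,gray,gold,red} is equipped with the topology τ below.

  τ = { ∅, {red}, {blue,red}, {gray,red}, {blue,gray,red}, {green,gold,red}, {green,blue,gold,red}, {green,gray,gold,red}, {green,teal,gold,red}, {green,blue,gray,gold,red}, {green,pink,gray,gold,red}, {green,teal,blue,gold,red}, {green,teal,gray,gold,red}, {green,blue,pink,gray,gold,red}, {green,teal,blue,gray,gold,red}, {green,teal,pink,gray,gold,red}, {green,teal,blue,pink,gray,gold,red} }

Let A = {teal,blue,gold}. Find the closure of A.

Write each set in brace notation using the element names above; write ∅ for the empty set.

{green,teal,blue,pink,gold}

X∖A={green,pink,gray,red}, int(X∖A)={gray,red}, hence cl(A)={green,teal,blue,pink,gold}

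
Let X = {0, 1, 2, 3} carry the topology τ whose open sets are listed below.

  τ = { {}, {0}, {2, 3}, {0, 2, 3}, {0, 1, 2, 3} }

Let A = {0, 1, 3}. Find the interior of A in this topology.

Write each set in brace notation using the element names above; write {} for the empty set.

{0}

U open, U⊆A: {}, {0}. int(A) = ⋃ = {0}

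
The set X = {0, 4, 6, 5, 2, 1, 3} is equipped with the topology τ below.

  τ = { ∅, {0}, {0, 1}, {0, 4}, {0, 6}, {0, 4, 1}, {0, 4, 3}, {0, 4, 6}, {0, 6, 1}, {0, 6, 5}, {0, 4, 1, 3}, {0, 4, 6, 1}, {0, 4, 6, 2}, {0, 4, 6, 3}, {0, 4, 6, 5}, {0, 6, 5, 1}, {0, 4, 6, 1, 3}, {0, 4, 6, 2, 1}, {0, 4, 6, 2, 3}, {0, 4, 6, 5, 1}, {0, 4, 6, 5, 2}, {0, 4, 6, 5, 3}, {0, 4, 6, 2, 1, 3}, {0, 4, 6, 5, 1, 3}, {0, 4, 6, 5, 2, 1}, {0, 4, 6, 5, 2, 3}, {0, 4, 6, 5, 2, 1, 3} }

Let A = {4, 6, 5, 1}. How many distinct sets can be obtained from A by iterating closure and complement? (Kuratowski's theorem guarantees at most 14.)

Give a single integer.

6

closure: X∖int(X∖A) = X∖{0} = {4, 6, 5, 2, 1, 3}
Let k=closure and c=complement:
  1. A     = {4, 6, 5, 1}
  2. kA    = {4, 6, 5, 2, 1, 3}
  3. cA    = {0, 2, 3}
  4. ckA   = {0}
  5. kcA   = {0, 4, 6, 5, 2, 1, 3}
  6. ckcA  = ∅
— saturated at 6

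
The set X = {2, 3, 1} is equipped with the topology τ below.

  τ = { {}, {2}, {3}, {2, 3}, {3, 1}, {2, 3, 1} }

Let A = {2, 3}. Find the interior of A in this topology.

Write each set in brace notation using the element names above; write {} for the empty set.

interior: largest open inside A is {2, 3} (from {}, {2}, {3}, {2, 3})

{2, 3}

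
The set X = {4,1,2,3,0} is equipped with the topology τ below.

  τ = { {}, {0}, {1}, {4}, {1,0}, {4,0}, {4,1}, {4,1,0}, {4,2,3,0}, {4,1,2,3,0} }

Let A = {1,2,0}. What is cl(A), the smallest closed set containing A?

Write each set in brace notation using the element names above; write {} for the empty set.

{1,2,3,0}

cl via duality: int({4,3}) = {4}, so X∖{4} = {1,2,3,0}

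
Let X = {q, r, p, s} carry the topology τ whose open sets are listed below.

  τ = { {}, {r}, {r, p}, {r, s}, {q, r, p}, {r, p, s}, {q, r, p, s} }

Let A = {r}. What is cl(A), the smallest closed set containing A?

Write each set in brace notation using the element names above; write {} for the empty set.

closure: X∖int(X∖A) = X∖{} = {q, r, p, s}

{q, r, p, s}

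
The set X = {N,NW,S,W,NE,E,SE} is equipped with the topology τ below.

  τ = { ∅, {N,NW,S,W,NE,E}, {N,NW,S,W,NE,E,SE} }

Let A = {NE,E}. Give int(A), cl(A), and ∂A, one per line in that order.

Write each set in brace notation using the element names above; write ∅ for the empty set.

int(A) = ∅
cl(A)  = {N,NW,S,W,NE,E,SE}
∂A     = {N,NW,S,W,NE,E,SE}

interior: largest open inside A is ∅ (from ∅)
cl via duality: int({N,NW,S,W,SE}) = ∅, so X∖∅ = {N,NW,S,W,NE,E,SE}
cl∖int = {N,NW,S,W,NE,E,SE}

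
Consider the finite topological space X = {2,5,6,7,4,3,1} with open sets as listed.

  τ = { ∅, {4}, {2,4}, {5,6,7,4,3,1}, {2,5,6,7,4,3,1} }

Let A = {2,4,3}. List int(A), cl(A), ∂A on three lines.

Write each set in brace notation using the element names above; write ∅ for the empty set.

opens ⊆ A: ∅, {4}, {2,4}; union → int = {2,4}
complement {5,6,7,1}; its interior ∅; cl(A) = X∖∅ = {2,5,6,7,4,3,1}
boundary = {2,5,6,7,4,3,1} ∖ {2,4} = {5,6,7,3,1}

int(A) = {2,4}
cl(A)  = {2,5,6,7,4,3,1}
∂A     = {5,6,7,3,1}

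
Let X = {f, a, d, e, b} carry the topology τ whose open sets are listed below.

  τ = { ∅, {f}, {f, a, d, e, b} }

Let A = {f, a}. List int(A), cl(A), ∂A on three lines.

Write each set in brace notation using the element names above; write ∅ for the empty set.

int(A) = {f}
cl(A)  = {f, a, d, e, b}
∂A     = {a, d, e, b}

U open, U⊆A: ∅, {f}. int(A) = ⋃ = {f}
X∖A={d, e, b}, int(X∖A)=∅, hence cl(A)={f, a, d, e, b}
∂A: remove int from cl → {a, d, e, b}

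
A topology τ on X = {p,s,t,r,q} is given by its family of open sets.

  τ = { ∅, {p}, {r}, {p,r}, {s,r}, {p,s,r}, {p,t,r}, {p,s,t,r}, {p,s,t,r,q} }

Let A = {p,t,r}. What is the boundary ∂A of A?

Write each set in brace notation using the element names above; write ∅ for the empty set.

{s,q}

U open, U⊆A: ∅, {r}, {p}, {p,r}, {p,t,r}. int(A) = ⋃ = {p,t,r}
X∖A={s,q}, int(X∖A)=∅, hence cl(A)={p,s,t,r,q}
∂A: remove int from cl → {s,q}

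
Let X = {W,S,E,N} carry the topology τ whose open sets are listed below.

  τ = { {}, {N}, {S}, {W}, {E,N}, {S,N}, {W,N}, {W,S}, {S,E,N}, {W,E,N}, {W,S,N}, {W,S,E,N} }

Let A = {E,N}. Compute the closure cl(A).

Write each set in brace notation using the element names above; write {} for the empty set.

cl via duality: int({W,S}) = {W,S}, so X∖{W,S} = {E,N}

{E,N}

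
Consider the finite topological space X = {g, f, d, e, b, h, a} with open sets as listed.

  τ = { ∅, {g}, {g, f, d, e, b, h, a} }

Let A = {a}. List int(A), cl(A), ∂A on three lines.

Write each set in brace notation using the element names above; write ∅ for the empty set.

open subsets of A: ∅; so int(A) = ∅
closure: X∖int(X∖A) = X∖{g} = {f, d, e, b, h, a}
∂A = {f, d, e, b, h, a} minus ∅ = {f, d, e, b, h, a}

int(A) = ∅
cl(A)  = {f, d, e, b, h, a}
∂A     = {f, d, e, b, h, a}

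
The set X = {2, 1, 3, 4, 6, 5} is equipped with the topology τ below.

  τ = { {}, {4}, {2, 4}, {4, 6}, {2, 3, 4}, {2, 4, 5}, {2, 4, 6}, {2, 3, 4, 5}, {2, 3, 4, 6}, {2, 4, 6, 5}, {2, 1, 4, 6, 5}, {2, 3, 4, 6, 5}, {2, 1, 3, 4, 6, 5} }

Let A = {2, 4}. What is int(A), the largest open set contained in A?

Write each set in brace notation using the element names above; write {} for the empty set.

interior: largest open inside A is {2, 4} (from {}, {4}, {2, 4})

{2, 4}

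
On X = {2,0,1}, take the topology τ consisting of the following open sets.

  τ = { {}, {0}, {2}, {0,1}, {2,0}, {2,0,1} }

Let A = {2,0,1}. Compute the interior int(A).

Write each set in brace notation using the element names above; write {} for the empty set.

{2,0,1}

open subsets of A: {}, {2}, {0}, {2,0}, {0,1}, {2,0,1}; so int(A) = {2,0,1}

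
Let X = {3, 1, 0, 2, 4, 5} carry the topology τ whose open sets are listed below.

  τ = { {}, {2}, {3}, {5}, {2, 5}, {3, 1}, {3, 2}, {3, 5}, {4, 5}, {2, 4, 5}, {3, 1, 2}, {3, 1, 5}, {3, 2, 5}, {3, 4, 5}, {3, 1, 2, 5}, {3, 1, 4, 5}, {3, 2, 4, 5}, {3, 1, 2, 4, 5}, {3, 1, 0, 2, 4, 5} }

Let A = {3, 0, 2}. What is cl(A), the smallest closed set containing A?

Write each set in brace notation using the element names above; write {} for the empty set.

{3, 1, 0, 2}

closure: X∖int(X∖A) = X∖{4, 5} = {3, 1, 0, 2}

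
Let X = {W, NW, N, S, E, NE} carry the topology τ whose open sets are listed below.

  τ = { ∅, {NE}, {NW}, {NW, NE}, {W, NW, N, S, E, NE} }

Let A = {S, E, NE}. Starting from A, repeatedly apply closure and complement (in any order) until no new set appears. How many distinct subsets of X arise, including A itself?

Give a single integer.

6

X∖A={W, NW, N}, int(X∖A)={NW}, hence cl(A)={W, N, S, E, NE}
Orbit (k=closure, c=complement):
  1. A     = {S, E, NE}
  2. kA    = {W, N, S, E, NE}
  3. cA    = {W, NW, N}
  4. ckA   = {NW}
  5. kcA   = {W, NW, N, S, E}
  6. ckcA  = {NE}
(closed under both — stop)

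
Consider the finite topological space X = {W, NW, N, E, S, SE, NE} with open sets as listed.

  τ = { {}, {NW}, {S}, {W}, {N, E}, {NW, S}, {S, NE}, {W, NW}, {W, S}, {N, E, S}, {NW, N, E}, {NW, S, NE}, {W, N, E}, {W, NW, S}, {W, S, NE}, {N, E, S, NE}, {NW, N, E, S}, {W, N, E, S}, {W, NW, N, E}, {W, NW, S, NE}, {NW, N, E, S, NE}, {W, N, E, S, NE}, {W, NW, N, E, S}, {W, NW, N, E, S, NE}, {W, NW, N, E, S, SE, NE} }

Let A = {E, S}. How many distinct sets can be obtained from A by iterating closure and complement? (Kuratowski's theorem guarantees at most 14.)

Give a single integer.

closure: X∖int(X∖A) = X∖{W, NW} = {N, E, S, SE, NE}
Let k=closure and c=complement:
  1. A     = {E, S}
  2. kA    = {N, E, S, SE, NE}
  3. cA    = {W, NW, N, SE, NE}
  4. ckA   = {W, NW}
  5. kcA   = {W, NW, N, E, SE, NE}
  6. kckA  = {W, NW, SE}
  7. ckcA  = {S}
  8. ckckA = {N, E, S, NE}
  9. kckcA = {S, SE, NE}
  10. ckckcA = {W, NW, N, E}
  11. kckckcA = {W, NW, N, E, SE}
  12. ckckckcA = {S, NE}
— saturated at 12

12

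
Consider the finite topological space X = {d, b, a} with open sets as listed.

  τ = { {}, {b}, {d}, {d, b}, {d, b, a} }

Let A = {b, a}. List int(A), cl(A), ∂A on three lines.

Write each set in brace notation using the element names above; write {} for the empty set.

interior: largest open inside A is {b} (from {}, {b})
cl via duality: int({d}) = {d}, so X∖{d} = {b, a}
cl∖int = {a}

int(A) = {b}
cl(A)  = {b, a}
∂A     = {a}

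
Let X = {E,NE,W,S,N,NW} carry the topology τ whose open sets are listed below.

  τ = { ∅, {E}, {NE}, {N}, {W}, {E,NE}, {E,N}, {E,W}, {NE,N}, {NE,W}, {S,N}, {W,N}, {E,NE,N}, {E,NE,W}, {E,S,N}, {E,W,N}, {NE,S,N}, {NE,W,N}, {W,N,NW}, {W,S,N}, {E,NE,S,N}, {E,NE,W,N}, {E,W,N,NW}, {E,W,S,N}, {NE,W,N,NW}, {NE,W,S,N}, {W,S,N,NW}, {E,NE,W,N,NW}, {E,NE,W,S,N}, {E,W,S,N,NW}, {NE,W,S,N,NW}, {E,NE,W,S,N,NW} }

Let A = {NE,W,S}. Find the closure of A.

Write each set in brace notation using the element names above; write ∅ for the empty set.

X∖A={E,N,NW}, int(X∖A)={E,N}, hence cl(A)={NE,W,S,NW}

{NE,W,S,NW}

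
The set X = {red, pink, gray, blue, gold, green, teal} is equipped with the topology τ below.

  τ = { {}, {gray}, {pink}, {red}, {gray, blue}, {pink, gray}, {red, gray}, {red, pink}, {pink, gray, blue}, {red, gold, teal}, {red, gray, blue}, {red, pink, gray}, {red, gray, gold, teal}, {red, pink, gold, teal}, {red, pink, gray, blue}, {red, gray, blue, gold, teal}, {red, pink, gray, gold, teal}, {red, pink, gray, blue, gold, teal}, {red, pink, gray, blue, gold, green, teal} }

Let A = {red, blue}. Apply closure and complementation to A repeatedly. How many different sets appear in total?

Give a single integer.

complement {pink, gray, gold, green, teal}; its interior {pink, gray}; cl(A) = X∖{pink, gray} = {red, blue, gold, green, teal}
With k = closure, c = complement:
  1. A     = {red, blue}
  2. kA    = {red, blue, gold, green, teal}
  3. cA    = {pink, gray, gold, green, teal}
  4. ckA   = {pink, gray}
  5. kcA   = {pink, gray, blue, gold, green, teal}
  6. kckA  = {pink, gray, blue, green}
  7. ckcA  = {red}
  8. ckckA = {red, gold, teal}
  9. kckcA = {red, gold, green, teal}
  10. ckckcA = {pink, gray, blue}
k, c of each give nothing new

10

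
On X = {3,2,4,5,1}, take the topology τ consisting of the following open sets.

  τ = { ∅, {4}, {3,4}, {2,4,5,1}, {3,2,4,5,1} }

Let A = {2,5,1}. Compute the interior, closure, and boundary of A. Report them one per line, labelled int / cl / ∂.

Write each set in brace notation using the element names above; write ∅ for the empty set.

int(A) = ∅
cl(A)  = {2,5,1}
∂A     = {2,5,1}

U open, U⊆A: ∅. int(A) = ⋃ = ∅
X∖A={3,4}, int(X∖A)={3,4}, hence cl(A)={2,5,1}
∂A: remove int from cl → {2,5,1}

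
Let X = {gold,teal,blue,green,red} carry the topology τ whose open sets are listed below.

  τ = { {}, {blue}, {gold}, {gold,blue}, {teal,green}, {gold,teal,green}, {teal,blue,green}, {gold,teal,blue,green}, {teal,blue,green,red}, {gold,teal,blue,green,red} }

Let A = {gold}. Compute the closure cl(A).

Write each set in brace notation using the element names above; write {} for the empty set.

{gold}

X∖A={teal,blue,green,red}, int(X∖A)={teal,blue,green,red}, hence cl(A)={gold}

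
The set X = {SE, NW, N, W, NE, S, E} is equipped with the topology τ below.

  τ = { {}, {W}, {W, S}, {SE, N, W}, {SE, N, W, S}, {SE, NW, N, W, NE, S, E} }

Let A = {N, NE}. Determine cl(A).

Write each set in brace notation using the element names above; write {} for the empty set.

{SE, NW, N, NE, E}

X∖A={SE, NW, W, S, E}, int(X∖A)={W, S}, hence cl(A)={SE, NW, N, NE, E}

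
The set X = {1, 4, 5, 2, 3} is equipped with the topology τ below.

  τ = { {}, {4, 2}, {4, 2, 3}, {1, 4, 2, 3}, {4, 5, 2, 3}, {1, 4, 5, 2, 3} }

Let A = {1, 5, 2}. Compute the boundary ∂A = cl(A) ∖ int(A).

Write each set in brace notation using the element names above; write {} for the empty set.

{1, 4, 5, 2, 3}

U open, U⊆A: {}. int(A) = ⋃ = {}
X∖A={4, 3}, int(X∖A)={}, hence cl(A)={1, 4, 5, 2, 3}
∂A: remove int from cl → {1, 4, 5, 2, 3}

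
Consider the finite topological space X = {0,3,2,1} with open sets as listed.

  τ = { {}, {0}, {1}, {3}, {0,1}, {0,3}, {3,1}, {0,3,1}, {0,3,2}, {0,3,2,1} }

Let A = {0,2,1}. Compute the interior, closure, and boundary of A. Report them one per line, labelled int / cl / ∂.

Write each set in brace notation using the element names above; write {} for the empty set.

interior: largest open inside A is {0,1} (from {}, {0}, {1}, {0,1})
cl via duality: int({3}) = {3}, so X∖{3} = {0,2,1}
cl∖int = {2}

int(A) = {0,1}
cl(A)  = {0,2,1}
∂A     = {2}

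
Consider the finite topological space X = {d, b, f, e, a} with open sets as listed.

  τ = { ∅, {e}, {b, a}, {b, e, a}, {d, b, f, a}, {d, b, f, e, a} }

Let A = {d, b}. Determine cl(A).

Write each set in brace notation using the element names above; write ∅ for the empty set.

X∖A={f, e, a}, int(X∖A)={e}, hence cl(A)={d, b, f, a}

{d, b, f, a}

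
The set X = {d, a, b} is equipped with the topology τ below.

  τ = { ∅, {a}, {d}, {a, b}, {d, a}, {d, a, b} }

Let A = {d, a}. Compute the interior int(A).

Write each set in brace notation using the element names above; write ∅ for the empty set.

{d, a}

interior: largest open inside A is {d, a} (from ∅, {d}, {a}, {d, a})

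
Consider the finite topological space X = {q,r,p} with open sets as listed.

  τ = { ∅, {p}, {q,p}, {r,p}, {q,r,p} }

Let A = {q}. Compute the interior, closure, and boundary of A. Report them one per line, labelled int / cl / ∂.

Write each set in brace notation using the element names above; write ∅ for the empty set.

int(A) = ∅
cl(A)  = {q}
∂A     = {q}

opens ⊆ A: ∅; union → int = ∅
complement {r,p}; its interior {r,p}; cl(A) = X∖{r,p} = {q}
boundary = {q} ∖ ∅ = {q}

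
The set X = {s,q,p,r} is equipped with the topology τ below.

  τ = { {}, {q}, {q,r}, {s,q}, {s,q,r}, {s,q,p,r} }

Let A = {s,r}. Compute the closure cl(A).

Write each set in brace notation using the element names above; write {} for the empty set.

complement {q,p}; its interior {q}; cl(A) = X∖{q} = {s,p,r}

{s,p,r}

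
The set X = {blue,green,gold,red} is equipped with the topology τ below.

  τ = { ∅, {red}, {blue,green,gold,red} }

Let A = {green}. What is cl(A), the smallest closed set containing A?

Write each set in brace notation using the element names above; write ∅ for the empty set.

X∖A={blue,gold,red}, int(X∖A)={red}, hence cl(A)={blue,green,gold}

{blue,green,gold}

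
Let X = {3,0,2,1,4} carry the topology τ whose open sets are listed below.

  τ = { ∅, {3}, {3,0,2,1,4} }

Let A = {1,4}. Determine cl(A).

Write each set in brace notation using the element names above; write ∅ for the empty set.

X∖A={3,0,2}, int(X∖A)={3}, hence cl(A)={0,2,1,4}

{0,2,1,4}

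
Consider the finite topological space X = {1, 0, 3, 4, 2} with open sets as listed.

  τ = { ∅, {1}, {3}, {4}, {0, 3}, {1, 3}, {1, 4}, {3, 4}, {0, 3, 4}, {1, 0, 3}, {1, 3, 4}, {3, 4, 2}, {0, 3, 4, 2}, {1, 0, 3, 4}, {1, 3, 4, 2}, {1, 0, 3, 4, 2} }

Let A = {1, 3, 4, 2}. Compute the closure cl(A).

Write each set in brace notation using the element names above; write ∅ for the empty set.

cl via duality: int({0}) = ∅, so X∖∅ = {1, 0, 3, 4, 2}

{1, 0, 3, 4, 2}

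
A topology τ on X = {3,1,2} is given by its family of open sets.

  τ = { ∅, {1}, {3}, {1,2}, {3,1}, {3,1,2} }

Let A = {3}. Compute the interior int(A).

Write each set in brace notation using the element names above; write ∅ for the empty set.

interior: largest open inside A is {3} (from ∅, {3})

{3}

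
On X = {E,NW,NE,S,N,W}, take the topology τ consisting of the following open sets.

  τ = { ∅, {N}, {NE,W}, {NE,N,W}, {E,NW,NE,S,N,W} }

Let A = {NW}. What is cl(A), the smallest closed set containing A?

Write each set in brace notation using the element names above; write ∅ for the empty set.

complement {E,NE,S,N,W}; its interior {NE,N,W}; cl(A) = X∖{NE,N,W} = {E,NW,S}

{E,NW,S}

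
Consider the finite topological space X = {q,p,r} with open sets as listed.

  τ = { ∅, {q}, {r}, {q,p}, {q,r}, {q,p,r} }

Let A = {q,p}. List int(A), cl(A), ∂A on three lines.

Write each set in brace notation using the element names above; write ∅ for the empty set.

int(A) = {q,p}
cl(A)  = {q,p}
∂A     = ∅

opens ⊆ A: ∅, {q}, {q,p}; union → int = {q,p}
complement {r}; its interior {r}; cl(A) = X∖{r} = {q,p}
boundary = {q,p} ∖ {q,p} = ∅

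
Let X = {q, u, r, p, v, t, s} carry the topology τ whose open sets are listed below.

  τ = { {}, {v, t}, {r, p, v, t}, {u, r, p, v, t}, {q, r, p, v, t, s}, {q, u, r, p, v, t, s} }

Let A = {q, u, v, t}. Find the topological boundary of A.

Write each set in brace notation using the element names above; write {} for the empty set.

{q, u, r, p, s}

U open, U⊆A: {}, {v, t}. int(A) = ⋃ = {v, t}
X∖A={r, p, s}, int(X∖A)={}, hence cl(A)={q, u, r, p, v, t, s}
∂A: remove int from cl → {q, u, r, p, s}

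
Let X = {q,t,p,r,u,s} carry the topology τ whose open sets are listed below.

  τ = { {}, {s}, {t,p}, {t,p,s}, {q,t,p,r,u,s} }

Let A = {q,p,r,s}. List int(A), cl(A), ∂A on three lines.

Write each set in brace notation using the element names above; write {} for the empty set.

open subsets of A: {}, {s}; so int(A) = {s}
closure: X∖int(X∖A) = X∖{} = {q,t,p,r,u,s}
∂A = {q,t,p,r,u,s} minus {s} = {q,t,p,r,u}

int(A) = {s}
cl(A)  = {q,t,p,r,u,s}
∂A     = {q,t,p,r,u}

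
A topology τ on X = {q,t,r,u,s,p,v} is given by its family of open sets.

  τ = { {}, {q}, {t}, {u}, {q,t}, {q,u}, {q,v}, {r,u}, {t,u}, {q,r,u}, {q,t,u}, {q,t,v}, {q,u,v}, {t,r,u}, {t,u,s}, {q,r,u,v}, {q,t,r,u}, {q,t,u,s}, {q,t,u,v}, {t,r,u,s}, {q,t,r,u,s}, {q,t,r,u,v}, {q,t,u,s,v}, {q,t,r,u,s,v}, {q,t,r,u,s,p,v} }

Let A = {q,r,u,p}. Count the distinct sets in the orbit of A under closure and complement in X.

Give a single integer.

8

X∖A={t,s,v}, int(X∖A)={t}, hence cl(A)={q,r,u,s,p,v}
Orbit (k=closure, c=complement):
  1. A     = {q,r,u,p}
  2. kA    = {q,r,u,s,p,v}
  3. cA    = {t,s,v}
  4. ckA   = {t}
  5. kcA   = {t,s,p,v}
  6. kckA  = {t,s,p}
  7. ckcA  = {q,r,u}
  8. ckckA = {q,r,u,v}
(closed under both — stop)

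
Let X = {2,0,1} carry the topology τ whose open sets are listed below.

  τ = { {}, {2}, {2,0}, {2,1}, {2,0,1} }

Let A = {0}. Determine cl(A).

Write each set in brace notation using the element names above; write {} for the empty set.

complement {2,1}; its interior {2,1}; cl(A) = X∖{2,1} = {0}

{0}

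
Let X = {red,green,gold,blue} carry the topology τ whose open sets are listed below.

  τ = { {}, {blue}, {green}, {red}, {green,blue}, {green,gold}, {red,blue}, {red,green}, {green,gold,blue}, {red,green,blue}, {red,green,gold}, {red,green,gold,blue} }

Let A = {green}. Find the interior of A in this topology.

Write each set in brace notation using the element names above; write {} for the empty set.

open subsets of A: {}, {green}; so int(A) = {green}

{green}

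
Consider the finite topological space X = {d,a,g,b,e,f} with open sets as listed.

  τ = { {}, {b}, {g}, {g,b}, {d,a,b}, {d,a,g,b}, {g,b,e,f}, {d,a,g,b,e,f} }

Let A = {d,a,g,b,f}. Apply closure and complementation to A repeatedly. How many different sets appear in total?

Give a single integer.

cl via duality: int({e}) = {}, so X∖{} = {d,a,g,b,e,f}
Write k for closure, c for complement:
  1. A     = {d,a,g,b,f}
  2. kA    = {d,a,g,b,e,f}
  3. cA    = {e}
  4. ckA   = {}
  5. kcA   = {e,f}
  6. ckcA  = {d,a,g,b}
applying k or c yields no new set

6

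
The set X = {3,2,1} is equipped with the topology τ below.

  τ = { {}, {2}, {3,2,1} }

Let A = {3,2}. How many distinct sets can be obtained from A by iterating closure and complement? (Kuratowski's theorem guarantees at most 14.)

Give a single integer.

cl via duality: int({1}) = {}, so X∖{} = {3,2,1}
Write k for closure, c for complement:
  1. A     = {3,2}
  2. kA    = {3,2,1}
  3. cA    = {1}
  4. ckA   = {}
  5. kcA   = {3,1}
  6. ckcA  = {2}
applying k or c yields no new set

6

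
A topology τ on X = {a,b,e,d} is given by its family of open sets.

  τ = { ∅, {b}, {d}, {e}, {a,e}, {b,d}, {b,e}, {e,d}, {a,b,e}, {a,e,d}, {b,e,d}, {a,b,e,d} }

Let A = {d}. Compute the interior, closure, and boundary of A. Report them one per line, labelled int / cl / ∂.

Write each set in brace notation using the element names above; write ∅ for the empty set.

interior: largest open inside A is {d} (from ∅, {d})
cl via duality: int({a,b,e}) = {a,b,e}, so X∖{a,b,e} = {d}
cl∖int = ∅

int(A) = {d}
cl(A)  = {d}
∂A     = ∅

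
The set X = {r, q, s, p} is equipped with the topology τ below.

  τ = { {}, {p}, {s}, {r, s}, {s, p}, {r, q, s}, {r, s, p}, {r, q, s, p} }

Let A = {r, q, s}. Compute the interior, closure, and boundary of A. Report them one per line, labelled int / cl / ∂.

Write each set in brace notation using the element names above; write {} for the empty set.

open subsets of A: {}, {s}, {r, s}, {r, q, s}; so int(A) = {r, q, s}
closure: X∖int(X∖A) = X∖{p} = {r, q, s}
∂A = {r, q, s} minus {r, q, s} = {}

int(A) = {r, q, s}
cl(A)  = {r, q, s}
∂A     = {}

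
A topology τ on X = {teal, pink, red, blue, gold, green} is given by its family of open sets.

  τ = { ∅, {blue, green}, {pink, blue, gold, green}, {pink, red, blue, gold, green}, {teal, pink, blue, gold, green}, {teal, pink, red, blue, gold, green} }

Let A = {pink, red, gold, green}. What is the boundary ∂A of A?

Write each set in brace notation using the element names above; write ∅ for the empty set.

{teal, pink, red, blue, gold, green}

opens ⊆ A: ∅; union → int = ∅
complement {teal, blue}; its interior ∅; cl(A) = X∖∅ = {teal, pink, red, blue, gold, green}
boundary = {teal, pink, red, blue, gold, green} ∖ ∅ = {teal, pink, red, blue, gold, green}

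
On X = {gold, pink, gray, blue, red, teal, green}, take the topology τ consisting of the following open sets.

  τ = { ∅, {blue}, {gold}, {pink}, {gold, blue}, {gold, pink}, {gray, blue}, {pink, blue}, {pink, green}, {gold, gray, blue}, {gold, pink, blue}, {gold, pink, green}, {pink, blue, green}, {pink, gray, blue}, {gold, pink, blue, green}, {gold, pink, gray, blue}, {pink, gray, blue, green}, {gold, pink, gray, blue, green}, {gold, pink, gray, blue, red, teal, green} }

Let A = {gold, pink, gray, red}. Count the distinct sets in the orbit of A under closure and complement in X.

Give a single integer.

10

X∖A={blue, teal, green}, int(X∖A)={blue}, hence cl(A)={gold, pink, gray, red, teal, green}
Orbit (k=closure, c=complement):
  1. A     = {gold, pink, gray, red}
  2. kA    = {gold, pink, gray, red, teal, green}
  3. cA    = {blue, teal, green}
  4. ckA   = {blue}
  5. kcA   = {gray, blue, red, teal, green}
  6. kckA  = {gray, blue, red, teal}
  7. ckcA  = {gold, pink}
  8. ckckA = {gold, pink, green}
  9. kckcA = {gold, pink, red, teal, green}
  10. ckckcA = {gray, blue}
(closed under both — stop)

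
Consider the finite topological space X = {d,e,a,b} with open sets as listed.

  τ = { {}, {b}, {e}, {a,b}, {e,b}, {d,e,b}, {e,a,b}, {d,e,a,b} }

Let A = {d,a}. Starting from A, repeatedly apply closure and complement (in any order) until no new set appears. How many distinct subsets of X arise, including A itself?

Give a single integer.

closure: X∖int(X∖A) = X∖{e,b} = {d,a}
Let k=closure and c=complement:
  1. A     = {d,a}
  2. cA    = {e,b}
  3. kcA   = {d,e,a,b}
  4. ckcA  = {}
— saturated at 4

4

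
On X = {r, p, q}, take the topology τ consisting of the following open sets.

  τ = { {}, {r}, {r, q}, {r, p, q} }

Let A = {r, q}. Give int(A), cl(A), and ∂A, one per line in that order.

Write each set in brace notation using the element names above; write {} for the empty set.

interior: largest open inside A is {r, q} (from {}, {r}, {r, q})
cl via duality: int({p}) = {}, so X∖{} = {r, p, q}
cl∖int = {p}

int(A) = {r, q}
cl(A)  = {r, p, q}
∂A     = {p}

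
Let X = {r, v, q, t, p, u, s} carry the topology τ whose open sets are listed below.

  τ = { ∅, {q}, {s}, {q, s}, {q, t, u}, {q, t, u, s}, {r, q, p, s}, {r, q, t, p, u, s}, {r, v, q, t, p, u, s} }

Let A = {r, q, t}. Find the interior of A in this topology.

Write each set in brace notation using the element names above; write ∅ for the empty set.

opens ⊆ A: ∅, {q}; union → int = {q}

{q}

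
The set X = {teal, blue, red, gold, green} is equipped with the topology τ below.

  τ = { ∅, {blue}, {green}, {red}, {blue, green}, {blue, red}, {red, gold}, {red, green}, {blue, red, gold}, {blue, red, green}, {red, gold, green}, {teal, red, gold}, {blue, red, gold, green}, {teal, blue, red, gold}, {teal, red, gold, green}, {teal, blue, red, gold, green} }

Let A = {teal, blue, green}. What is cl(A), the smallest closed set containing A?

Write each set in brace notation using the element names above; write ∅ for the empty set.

closure: X∖int(X∖A) = X∖{red, gold} = {teal, blue, green}

{teal, blue, green}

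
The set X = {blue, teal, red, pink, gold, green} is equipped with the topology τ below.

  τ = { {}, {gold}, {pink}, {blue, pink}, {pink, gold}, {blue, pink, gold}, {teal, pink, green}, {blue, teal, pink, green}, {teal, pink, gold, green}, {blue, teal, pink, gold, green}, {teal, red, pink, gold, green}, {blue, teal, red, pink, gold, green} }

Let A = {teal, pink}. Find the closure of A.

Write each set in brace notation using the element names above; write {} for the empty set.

{blue, teal, red, pink, green}

X∖A={blue, red, gold, green}, int(X∖A)={gold}, hence cl(A)={blue, teal, red, pink, green}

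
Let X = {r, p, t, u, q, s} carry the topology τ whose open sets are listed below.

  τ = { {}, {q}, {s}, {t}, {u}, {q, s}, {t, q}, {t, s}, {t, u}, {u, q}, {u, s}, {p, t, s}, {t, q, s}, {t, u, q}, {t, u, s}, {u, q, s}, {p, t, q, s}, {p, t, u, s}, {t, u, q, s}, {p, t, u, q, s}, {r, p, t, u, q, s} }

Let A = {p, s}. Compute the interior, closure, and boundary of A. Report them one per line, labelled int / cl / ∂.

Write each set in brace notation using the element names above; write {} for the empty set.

U open, U⊆A: {}, {s}. int(A) = ⋃ = {s}
X∖A={r, t, u, q}, int(X∖A)={t, u, q}, hence cl(A)={r, p, s}
∂A: remove int from cl → {r, p}

int(A) = {s}
cl(A)  = {r, p, s}
∂A     = {r, p}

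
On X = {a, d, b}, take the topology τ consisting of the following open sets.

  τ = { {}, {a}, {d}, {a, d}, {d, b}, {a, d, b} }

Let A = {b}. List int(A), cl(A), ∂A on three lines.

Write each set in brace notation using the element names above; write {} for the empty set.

U open, U⊆A: {}. int(A) = ⋃ = {}
X∖A={a, d}, int(X∖A)={a, d}, hence cl(A)={b}
∂A: remove int from cl → {b}

int(A) = {}
cl(A)  = {b}
∂A     = {b}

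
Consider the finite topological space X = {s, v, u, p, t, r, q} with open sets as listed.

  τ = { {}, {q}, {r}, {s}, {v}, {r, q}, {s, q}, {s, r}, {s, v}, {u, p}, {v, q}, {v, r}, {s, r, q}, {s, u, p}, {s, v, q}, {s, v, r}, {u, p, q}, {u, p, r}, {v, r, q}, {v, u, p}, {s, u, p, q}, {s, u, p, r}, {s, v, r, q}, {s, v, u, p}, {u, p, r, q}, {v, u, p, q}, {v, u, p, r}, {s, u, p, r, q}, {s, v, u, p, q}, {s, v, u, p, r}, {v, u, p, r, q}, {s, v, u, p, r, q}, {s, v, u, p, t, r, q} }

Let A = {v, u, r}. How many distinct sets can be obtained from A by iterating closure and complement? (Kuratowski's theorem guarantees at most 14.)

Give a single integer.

10

closure: X∖int(X∖A) = X∖{s, q} = {v, u, p, t, r}
Let k=closure and c=complement:
  1. A     = {v, u, r}
  2. kA    = {v, u, p, t, r}
  3. cA    = {s, p, t, q}
  4. ckA   = {s, q}
  5. kcA   = {s, u, p, t, q}
  6. kckA  = {s, t, q}
  7. ckcA  = {v, r}
  8. ckckA = {v, u, p, r}
  9. kckcA = {v, t, r}
  10. ckckcA = {s, u, p, q}
— saturated at 10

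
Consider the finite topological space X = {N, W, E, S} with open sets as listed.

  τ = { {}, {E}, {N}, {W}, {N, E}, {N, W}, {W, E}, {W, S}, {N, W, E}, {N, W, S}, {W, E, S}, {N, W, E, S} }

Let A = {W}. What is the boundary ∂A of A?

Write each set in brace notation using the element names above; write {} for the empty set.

opens ⊆ A: {}, {W}; union → int = {W}
complement {N, E, S}; its interior {N, E}; cl(A) = X∖{N, E} = {W, S}
boundary = {W, S} ∖ {W} = {S}

{S}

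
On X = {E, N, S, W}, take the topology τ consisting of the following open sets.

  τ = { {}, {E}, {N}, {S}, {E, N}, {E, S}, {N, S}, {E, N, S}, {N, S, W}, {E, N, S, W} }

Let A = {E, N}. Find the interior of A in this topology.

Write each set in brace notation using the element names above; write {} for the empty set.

open subsets of A: {}, {N}, {E}, {E, N}; so int(A) = {E, N}

{E, N}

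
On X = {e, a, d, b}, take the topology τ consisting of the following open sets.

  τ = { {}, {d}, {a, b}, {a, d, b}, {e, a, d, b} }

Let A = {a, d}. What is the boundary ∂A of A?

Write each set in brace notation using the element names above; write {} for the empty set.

{e, a, b}

opens ⊆ A: {}, {d}; union → int = {d}
complement {e, b}; its interior {}; cl(A) = X∖{} = {e, a, d, b}
boundary = {e, a, d, b} ∖ {d} = {e, a, b}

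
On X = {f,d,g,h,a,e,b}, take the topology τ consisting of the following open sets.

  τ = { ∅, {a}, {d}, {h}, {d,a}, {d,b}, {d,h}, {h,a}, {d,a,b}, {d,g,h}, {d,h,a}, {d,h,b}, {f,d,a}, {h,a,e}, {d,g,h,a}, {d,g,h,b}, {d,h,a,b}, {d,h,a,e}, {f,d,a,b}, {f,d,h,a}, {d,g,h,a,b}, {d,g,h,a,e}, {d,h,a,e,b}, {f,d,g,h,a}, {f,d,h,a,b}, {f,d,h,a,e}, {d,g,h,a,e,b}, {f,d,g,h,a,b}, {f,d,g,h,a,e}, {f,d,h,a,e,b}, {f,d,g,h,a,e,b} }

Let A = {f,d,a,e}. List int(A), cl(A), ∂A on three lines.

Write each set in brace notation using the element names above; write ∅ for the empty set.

open subsets of A: ∅, {a}, {d}, {d,a}, {f,d,a}; so int(A) = {f,d,a}
closure: X∖int(X∖A) = X∖{h} = {f,d,g,a,e,b}
∂A = {f,d,g,a,e,b} minus {f,d,a} = {g,e,b}

int(A) = {f,d,a}
cl(A)  = {f,d,g,a,e,b}
∂A     = {g,e,b}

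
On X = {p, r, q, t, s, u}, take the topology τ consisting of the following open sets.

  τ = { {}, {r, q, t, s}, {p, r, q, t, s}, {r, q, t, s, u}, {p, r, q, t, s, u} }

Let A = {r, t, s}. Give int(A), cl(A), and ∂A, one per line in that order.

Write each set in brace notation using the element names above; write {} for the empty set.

U open, U⊆A: {}. int(A) = ⋃ = {}
X∖A={p, q, u}, int(X∖A)={}, hence cl(A)={p, r, q, t, s, u}
∂A: remove int from cl → {p, r, q, t, s, u}

int(A) = {}
cl(A)  = {p, r, q, t, s, u}
∂A     = {p, r, q, t, s, u}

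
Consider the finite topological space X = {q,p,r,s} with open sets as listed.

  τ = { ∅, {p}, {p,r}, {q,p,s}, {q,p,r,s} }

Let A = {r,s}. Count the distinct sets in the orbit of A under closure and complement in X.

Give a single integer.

closure: X∖int(X∖A) = X∖{p} = {q,r,s}
Let k=closure and c=complement:
  1. A     = {r,s}
  2. kA    = {q,r,s}
  3. cA    = {q,p}
  4. ckA   = {p}
  5. kcA   = {q,p,r,s}
  6. ckcA  = ∅
— saturated at 6

6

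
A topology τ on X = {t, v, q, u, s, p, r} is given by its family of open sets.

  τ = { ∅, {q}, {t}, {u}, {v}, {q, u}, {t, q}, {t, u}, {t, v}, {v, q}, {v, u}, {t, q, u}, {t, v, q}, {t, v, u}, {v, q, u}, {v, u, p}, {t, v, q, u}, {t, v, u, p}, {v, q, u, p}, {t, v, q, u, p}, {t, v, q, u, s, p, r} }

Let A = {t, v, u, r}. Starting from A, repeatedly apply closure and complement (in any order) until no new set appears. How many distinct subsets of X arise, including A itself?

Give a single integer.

cl via duality: int({q, s, p}) = {q}, so X∖{q} = {t, v, u, s, p, r}
Write k for closure, c for complement:
  1. A     = {t, v, u, r}
  2. kA    = {t, v, u, s, p, r}
  3. cA    = {q, s, p}
  4. ckA   = {q}
  5. kcA   = {q, s, p, r}
  6. kckA  = {q, s, r}
  7. ckcA  = {t, v, u}
  8. ckckA = {t, v, u, p}
applying k or c yields no new set

8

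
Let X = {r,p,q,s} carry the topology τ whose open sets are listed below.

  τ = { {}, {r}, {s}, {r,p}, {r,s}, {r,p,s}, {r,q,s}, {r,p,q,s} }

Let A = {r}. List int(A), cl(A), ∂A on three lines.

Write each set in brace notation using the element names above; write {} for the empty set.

opens ⊆ A: {}, {r}; union → int = {r}
complement {p,q,s}; its interior {s}; cl(A) = X∖{s} = {r,p,q}
boundary = {r,p,q} ∖ {r} = {p,q}

int(A) = {r}
cl(A)  = {r,p,q}
∂A     = {p,q}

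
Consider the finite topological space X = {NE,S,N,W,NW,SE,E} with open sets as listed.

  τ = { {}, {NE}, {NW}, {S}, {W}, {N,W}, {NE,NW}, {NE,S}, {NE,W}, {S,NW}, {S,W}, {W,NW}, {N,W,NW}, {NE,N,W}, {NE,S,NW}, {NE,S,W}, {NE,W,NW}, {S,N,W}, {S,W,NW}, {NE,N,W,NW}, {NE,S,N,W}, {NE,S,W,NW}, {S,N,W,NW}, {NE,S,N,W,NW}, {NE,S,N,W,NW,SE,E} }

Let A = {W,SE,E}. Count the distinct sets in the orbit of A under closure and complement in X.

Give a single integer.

closure: X∖int(X∖A) = X∖{NE,S,NW} = {N,W,SE,E}
Let k=closure and c=complement:
  1. A     = {W,SE,E}
  2. kA    = {N,W,SE,E}
  3. cA    = {NE,S,N,NW}
  4. ckA   = {NE,S,NW}
  5. kcA   = {NE,S,N,NW,SE,E}
  6. kckA  = {NE,S,NW,SE,E}
  7. ckcA  = {W}
  8. ckckA = {N,W}
— saturated at 8

8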